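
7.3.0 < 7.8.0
True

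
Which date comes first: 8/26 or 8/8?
8/8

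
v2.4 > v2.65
False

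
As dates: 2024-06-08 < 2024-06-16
True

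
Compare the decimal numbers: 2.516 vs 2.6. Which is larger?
2.6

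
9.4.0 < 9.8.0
True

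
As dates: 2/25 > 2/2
True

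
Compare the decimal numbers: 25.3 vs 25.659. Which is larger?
25.659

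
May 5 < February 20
False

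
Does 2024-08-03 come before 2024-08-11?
Yes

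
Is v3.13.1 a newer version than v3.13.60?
No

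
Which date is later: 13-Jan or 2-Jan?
13-Jan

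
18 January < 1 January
False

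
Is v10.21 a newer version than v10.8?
Yes. Version numbers are compared segment by segment as integers, not as decimals: minor version 21 > 8, so v10.21 > v10.8 (even though the decimal 10.21 < 10.8).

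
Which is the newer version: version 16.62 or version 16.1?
version 16.62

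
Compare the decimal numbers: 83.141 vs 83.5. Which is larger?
83.5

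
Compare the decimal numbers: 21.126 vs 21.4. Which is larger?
21.4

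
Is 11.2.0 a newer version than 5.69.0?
Yes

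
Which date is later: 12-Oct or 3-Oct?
12-Oct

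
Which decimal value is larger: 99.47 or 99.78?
99.78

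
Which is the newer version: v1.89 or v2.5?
v2.5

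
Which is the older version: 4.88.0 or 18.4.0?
4.88.0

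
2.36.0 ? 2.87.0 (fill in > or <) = <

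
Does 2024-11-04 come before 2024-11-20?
Yes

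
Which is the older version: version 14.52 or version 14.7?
version 14.7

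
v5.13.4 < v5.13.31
True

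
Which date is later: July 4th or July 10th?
July 10th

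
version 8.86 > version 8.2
True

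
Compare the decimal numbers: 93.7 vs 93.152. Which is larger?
93.7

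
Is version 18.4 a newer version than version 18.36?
No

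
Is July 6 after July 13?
No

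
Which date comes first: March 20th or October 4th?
March 20th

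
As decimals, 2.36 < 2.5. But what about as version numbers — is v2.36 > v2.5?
True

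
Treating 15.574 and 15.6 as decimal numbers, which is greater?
15.6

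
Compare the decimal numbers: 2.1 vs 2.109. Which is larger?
2.109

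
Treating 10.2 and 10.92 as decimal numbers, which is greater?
10.92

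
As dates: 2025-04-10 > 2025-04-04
True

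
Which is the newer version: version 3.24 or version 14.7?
version 14.7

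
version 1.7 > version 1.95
False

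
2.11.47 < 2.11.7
False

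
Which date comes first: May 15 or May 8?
May 8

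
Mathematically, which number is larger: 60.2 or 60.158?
60.2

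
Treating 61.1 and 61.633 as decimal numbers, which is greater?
61.633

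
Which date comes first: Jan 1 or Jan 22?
Jan 1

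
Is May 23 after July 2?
No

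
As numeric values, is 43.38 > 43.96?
False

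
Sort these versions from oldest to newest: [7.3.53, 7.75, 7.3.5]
[7.3.5, 7.3.53, 7.75]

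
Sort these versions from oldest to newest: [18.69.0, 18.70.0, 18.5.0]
[18.5.0, 18.69.0, 18.70.0]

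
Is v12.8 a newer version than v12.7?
Yes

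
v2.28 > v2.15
True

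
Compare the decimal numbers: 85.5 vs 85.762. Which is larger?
85.762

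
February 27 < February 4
False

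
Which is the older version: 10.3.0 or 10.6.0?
10.3.0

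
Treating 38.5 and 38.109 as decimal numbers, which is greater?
38.5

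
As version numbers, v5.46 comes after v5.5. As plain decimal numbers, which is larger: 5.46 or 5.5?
5.5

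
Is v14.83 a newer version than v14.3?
Yes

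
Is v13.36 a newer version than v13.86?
No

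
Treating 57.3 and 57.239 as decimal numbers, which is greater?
57.3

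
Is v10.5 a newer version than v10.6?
No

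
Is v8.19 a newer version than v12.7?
No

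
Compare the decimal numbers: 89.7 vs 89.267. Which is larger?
89.7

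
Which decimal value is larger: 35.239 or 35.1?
35.239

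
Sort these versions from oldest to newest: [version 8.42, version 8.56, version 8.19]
[version 8.19, version 8.42, version 8.56]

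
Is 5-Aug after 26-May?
Yes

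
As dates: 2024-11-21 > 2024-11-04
True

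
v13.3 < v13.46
True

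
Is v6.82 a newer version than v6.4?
Yes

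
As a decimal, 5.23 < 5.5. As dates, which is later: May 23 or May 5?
May 23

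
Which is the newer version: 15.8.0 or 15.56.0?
15.56.0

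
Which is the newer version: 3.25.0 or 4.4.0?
4.4.0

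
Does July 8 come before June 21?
No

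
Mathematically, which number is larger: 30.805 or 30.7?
30.805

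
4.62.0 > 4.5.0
True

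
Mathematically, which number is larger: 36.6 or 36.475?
36.6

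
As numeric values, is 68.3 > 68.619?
False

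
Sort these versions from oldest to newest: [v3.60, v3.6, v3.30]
[v3.6, v3.30, v3.60]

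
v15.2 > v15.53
False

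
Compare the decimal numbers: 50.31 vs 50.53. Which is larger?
50.53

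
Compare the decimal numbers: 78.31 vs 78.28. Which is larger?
78.31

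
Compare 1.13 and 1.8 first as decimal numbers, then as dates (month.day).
As decimals: 1.13 < 1.8. As dates: 1/13 is later than 1/8 (day 13 > day 8).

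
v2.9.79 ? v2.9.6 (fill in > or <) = >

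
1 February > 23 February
False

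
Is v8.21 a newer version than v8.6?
Yes. Version numbers are compared segment by segment as integers, not as decimals: minor version 21 > 6, so v8.21 > v8.6 (even though the decimal 8.21 < 8.6).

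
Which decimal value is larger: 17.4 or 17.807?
17.807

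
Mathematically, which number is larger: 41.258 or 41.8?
41.8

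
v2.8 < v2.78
True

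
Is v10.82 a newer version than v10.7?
Yes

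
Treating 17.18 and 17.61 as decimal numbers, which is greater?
17.61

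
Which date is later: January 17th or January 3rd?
January 17th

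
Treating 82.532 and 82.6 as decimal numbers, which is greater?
82.6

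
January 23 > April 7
False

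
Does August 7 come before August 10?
Yes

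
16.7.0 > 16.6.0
True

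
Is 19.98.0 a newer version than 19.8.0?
Yes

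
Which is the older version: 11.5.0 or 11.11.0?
11.5.0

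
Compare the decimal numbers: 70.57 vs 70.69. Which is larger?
70.69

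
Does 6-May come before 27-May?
Yes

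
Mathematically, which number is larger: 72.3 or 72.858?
72.858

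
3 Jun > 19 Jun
False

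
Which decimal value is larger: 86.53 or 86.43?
86.53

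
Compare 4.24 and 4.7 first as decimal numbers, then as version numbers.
As decimals: 4.24 < 4.7. As versions: v4.24 > v4.7 (minor version 24 > 7).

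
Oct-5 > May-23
True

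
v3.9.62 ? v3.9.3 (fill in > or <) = >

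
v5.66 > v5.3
True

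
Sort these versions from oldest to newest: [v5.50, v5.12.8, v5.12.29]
[v5.12.8, v5.12.29, v5.50]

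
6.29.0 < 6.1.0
False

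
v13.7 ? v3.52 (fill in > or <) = >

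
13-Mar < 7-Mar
False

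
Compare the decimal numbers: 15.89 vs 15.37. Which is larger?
15.89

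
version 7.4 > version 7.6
False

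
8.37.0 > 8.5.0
True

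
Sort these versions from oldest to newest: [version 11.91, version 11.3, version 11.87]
[version 11.3, version 11.87, version 11.91]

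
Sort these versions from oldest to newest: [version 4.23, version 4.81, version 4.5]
[version 4.5, version 4.23, version 4.81]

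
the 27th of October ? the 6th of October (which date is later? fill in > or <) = >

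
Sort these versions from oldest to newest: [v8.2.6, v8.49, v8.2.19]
[v8.2.6, v8.2.19, v8.49]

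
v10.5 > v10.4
True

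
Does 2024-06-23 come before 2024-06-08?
No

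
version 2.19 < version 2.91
True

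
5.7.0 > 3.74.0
True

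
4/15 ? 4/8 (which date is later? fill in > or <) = >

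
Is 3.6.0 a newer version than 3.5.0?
Yes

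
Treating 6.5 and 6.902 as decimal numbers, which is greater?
6.902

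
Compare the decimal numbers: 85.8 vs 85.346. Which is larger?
85.8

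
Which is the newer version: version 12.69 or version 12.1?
version 12.69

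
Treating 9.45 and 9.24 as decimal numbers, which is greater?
9.45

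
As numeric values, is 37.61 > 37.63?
False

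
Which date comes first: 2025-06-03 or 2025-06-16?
2025-06-03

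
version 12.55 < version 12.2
False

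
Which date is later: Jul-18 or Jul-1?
Jul-18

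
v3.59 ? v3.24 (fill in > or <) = >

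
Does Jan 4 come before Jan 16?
Yes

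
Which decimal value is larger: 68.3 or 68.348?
68.348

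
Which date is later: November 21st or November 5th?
November 21st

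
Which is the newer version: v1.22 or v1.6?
v1.22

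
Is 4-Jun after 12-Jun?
No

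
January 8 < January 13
True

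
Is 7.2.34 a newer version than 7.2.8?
Yes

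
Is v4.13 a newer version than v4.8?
Yes. Version numbers are compared segment by segment as integers, not as decimals: minor version 13 > 8, so v4.13 > v4.8 (even though the decimal 4.13 < 4.8).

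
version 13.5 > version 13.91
False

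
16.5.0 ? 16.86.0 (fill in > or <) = <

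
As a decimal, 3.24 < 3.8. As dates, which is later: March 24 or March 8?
March 24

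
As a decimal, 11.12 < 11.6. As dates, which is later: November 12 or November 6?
November 12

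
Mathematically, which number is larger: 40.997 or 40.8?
40.997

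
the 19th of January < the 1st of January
False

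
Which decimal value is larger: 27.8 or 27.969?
27.969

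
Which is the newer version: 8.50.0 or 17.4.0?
17.4.0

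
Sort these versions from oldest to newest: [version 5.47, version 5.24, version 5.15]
[version 5.15, version 5.24, version 5.47]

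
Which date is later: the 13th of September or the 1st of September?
the 13th of September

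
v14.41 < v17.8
True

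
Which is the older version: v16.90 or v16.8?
v16.8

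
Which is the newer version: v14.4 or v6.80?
v14.4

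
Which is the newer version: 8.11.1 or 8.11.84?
8.11.84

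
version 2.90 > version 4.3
False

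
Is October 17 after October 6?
Yes. Day 17 comes after day 6 in October — this is a date comparison, not a decimal one (the decimal 10.17 would be smaller than 10.6).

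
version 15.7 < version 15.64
True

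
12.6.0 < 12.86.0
True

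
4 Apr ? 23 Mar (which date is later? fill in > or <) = >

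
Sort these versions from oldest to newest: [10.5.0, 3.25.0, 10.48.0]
[3.25.0, 10.5.0, 10.48.0]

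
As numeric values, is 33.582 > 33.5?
True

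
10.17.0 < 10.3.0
False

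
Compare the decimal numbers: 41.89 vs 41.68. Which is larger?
41.89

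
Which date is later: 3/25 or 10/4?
10/4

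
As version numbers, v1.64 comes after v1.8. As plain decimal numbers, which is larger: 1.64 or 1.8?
1.8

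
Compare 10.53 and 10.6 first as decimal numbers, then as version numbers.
As decimals: 10.53 < 10.6. As versions: v10.53 > v10.6 (minor version 53 > 6).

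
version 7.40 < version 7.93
True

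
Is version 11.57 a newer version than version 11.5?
Yes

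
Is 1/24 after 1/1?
Yes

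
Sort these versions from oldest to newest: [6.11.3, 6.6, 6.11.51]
[6.6, 6.11.3, 6.11.51]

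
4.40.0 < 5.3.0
True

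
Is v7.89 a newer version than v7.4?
Yes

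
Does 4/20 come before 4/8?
No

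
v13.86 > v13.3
True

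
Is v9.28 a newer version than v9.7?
Yes. Version numbers are compared segment by segment as integers, not as decimals: minor version 28 > 7, so v9.28 > v9.7 (even though the decimal 9.28 < 9.7).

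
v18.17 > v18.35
False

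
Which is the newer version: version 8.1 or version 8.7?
version 8.7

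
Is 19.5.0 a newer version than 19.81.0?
No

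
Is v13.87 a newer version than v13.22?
Yes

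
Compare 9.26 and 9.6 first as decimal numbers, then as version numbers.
As decimals: 9.26 < 9.6. As versions: v9.26 > v9.6 (minor version 26 > 6).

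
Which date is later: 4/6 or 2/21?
4/6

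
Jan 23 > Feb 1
False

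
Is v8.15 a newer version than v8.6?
Yes. Version numbers are compared segment by segment as integers, not as decimals: minor version 15 > 6, so v8.15 > v8.6 (even though the decimal 8.15 < 8.6).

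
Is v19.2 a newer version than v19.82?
No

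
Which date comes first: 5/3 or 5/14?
5/3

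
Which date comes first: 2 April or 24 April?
2 April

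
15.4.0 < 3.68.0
False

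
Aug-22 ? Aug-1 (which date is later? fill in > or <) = >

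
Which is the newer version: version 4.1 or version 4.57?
version 4.57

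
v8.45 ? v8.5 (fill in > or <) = >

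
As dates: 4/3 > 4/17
False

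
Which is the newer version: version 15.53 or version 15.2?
version 15.53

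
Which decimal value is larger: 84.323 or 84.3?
84.323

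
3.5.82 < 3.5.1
False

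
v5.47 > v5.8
True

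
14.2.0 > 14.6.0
False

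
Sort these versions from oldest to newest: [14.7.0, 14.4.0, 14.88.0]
[14.4.0, 14.7.0, 14.88.0]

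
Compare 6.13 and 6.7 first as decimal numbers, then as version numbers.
As decimals: 6.13 < 6.7. As versions: v6.13 > v6.7 (minor version 13 > 7).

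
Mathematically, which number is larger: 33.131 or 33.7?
33.7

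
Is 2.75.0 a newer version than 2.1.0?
Yes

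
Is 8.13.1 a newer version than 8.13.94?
No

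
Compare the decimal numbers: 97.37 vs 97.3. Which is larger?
97.37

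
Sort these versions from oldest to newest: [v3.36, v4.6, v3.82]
[v3.36, v3.82, v4.6]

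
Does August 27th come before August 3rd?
No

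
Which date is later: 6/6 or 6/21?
6/21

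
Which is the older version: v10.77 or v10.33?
v10.33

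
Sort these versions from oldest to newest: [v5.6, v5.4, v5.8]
[v5.4, v5.6, v5.8]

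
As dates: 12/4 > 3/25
True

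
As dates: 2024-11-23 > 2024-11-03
True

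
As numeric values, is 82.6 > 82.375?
True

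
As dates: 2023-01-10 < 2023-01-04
False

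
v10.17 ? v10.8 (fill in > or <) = >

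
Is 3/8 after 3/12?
No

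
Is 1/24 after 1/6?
Yes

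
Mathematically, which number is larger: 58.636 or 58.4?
58.636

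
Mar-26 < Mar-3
False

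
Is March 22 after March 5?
Yes. Day 22 comes after day 5 in March — this is a date comparison, not a decimal one (the decimal 3.22 would be smaller than 3.5).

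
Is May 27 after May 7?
Yes. Day 27 comes after day 7 in May — this is a date comparison, not a decimal one (the decimal 5.27 would be smaller than 5.7).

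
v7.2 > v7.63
False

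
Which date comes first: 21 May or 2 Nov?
21 May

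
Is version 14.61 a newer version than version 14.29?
Yes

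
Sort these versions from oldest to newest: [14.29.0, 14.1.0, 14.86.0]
[14.1.0, 14.29.0, 14.86.0]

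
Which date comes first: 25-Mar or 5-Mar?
5-Mar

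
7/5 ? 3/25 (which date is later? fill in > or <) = >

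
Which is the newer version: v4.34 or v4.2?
v4.34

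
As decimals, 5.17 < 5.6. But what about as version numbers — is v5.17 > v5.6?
True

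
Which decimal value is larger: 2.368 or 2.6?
2.6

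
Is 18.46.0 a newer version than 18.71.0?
No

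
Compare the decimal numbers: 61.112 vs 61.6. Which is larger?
61.6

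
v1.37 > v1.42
False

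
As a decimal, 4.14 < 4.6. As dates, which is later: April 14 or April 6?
April 14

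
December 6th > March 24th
True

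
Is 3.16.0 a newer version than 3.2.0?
Yes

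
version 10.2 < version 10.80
True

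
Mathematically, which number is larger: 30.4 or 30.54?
30.54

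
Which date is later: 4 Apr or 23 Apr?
23 Apr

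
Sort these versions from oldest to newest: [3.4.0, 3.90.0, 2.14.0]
[2.14.0, 3.4.0, 3.90.0]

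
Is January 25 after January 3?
Yes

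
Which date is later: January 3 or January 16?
January 16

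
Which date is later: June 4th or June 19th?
June 19th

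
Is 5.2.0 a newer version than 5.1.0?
Yes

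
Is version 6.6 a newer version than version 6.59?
No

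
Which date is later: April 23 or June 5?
June 5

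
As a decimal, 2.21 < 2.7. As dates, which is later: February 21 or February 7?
February 21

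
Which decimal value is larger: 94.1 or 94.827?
94.827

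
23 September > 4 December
False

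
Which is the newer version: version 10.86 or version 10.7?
version 10.86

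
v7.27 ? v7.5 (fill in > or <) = >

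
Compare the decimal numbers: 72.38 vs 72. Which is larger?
72.38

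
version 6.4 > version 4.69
True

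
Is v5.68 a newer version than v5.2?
Yes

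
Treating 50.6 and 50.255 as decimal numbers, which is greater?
50.6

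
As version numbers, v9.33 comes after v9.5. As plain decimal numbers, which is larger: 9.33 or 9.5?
9.5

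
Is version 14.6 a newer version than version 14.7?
No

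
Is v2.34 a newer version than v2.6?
Yes. Version numbers are compared segment by segment as integers, not as decimals: minor version 34 > 6, so v2.34 > v2.6 (even though the decimal 2.34 < 2.6).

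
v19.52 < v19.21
False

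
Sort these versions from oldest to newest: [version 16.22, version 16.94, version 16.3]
[version 16.3, version 16.22, version 16.94]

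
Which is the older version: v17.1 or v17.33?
v17.1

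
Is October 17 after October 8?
Yes. Day 17 comes after day 8 in October — this is a date comparison, not a decimal one (the decimal 10.17 would be smaller than 10.8).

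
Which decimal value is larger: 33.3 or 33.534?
33.534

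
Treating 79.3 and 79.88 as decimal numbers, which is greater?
79.88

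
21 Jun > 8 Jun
True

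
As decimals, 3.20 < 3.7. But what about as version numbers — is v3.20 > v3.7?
True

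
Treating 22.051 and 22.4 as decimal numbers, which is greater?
22.4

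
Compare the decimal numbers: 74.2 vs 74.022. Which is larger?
74.2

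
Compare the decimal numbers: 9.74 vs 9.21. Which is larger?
9.74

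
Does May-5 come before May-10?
Yes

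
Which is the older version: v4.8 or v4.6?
v4.6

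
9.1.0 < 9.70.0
True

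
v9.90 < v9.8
False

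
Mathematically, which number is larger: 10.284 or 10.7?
10.7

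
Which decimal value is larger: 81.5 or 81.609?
81.609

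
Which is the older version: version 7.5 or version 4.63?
version 4.63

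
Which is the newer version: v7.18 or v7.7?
v7.18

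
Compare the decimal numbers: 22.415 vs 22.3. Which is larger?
22.415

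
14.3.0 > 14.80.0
False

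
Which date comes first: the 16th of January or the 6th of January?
the 6th of January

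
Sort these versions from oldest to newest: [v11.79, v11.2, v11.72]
[v11.2, v11.72, v11.79]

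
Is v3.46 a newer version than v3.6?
Yes. Version numbers are compared segment by segment as integers, not as decimals: minor version 46 > 6, so v3.46 > v3.6 (even though the decimal 3.46 < 3.6).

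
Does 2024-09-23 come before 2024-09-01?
No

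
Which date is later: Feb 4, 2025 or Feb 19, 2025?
Feb 19, 2025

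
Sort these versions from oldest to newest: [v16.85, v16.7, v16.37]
[v16.7, v16.37, v16.85]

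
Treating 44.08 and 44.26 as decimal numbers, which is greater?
44.26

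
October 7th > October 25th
False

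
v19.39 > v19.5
True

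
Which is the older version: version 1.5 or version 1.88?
version 1.5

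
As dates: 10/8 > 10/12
False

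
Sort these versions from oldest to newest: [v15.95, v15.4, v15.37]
[v15.4, v15.37, v15.95]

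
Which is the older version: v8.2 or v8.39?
v8.2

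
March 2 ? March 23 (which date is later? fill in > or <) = <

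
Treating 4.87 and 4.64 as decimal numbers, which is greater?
4.87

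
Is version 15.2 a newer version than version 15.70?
No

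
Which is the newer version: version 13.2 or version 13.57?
version 13.57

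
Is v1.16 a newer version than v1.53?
No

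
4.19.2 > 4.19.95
False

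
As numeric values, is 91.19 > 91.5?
False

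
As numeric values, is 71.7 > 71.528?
True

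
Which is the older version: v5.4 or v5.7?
v5.4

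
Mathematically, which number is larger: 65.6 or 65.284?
65.6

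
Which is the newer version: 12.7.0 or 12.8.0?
12.8.0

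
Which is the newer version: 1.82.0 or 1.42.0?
1.82.0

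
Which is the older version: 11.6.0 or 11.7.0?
11.6.0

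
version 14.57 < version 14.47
False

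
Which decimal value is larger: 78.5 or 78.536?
78.536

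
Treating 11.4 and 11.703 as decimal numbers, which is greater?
11.703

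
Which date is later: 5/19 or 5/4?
5/19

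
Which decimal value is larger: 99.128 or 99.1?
99.128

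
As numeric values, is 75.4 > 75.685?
False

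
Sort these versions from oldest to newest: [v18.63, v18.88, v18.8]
[v18.8, v18.63, v18.88]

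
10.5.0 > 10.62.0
False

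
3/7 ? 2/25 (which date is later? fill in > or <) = >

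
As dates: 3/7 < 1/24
False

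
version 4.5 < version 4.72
True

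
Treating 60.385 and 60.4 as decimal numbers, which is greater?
60.4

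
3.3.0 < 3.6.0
True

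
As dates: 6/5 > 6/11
False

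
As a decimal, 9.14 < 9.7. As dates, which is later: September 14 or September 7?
September 14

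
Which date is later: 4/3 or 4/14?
4/14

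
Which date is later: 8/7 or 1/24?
8/7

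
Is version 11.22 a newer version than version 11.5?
Yes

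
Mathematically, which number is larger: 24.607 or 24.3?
24.607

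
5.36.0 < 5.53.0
True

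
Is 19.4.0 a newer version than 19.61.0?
No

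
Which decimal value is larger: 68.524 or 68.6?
68.6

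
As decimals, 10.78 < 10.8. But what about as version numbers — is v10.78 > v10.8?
True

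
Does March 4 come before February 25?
No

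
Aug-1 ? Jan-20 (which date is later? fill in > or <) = >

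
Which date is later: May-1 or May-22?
May-22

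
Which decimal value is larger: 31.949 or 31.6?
31.949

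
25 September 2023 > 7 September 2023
True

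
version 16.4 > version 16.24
False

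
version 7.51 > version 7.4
True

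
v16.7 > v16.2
True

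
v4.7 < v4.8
True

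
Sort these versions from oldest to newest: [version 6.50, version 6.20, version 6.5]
[version 6.5, version 6.20, version 6.50]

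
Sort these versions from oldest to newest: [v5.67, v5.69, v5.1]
[v5.1, v5.67, v5.69]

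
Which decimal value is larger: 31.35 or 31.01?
31.35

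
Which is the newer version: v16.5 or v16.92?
v16.92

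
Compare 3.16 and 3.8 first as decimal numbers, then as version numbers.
As decimals: 3.16 < 3.8. As versions: v3.16 > v3.8 (minor version 16 > 8).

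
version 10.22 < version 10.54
True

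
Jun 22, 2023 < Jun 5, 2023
False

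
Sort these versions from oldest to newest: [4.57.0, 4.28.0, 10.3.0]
[4.28.0, 4.57.0, 10.3.0]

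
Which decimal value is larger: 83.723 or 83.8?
83.8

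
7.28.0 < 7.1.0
False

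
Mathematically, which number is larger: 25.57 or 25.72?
25.72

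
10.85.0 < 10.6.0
False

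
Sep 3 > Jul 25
True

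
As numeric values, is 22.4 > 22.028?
True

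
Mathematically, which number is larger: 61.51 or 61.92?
61.92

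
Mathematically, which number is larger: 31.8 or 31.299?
31.8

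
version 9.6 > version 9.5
True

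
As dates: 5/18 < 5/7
False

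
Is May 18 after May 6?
Yes. Day 18 comes after day 6 in May — this is a date comparison, not a decimal one (the decimal 5.18 would be smaller than 5.6).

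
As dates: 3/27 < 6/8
True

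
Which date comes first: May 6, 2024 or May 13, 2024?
May 6, 2024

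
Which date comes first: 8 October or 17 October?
8 October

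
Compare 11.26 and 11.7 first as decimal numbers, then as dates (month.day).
As decimals: 11.26 < 11.7. As dates: 11/26 is later than 11/7 (day 26 > day 7).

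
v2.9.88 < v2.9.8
False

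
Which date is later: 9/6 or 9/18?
9/18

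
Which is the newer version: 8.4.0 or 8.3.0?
8.4.0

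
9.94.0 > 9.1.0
True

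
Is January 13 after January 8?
Yes. Day 13 comes after day 8 in January — this is a date comparison, not a decimal one (the decimal 1.13 would be smaller than 1.8).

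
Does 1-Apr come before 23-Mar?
No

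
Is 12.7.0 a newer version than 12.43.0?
No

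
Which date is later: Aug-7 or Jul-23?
Aug-7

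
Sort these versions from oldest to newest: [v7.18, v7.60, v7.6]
[v7.6, v7.18, v7.60]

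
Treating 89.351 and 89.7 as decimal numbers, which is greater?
89.7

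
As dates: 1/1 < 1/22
True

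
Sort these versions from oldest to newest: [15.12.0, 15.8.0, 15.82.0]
[15.8.0, 15.12.0, 15.82.0]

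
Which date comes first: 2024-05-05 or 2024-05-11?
2024-05-05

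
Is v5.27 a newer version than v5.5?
Yes. Version numbers are compared segment by segment as integers, not as decimals: minor version 27 > 5, so v5.27 > v5.5 (even though the decimal 5.27 < 5.5).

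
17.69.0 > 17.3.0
True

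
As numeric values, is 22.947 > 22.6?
True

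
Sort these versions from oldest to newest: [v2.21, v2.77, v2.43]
[v2.21, v2.43, v2.77]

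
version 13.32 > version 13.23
True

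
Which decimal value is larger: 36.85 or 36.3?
36.85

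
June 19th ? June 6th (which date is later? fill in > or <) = >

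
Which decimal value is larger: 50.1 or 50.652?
50.652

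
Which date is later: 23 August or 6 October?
6 October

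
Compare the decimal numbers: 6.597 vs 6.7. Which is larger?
6.7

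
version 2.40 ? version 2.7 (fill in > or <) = >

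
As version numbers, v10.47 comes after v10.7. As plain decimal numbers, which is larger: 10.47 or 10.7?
10.7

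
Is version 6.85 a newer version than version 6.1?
Yes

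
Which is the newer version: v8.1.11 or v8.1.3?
v8.1.11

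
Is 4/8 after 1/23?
Yes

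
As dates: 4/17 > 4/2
True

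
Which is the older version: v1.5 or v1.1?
v1.1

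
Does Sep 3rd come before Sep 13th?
Yes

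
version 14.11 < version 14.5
False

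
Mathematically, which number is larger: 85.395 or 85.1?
85.395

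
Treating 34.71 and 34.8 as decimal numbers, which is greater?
34.8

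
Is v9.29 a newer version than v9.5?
Yes. Version numbers are compared segment by segment as integers, not as decimals: minor version 29 > 5, so v9.29 > v9.5 (even though the decimal 9.29 < 9.5).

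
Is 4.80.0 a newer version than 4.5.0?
Yes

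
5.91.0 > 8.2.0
False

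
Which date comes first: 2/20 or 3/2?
2/20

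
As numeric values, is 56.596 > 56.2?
True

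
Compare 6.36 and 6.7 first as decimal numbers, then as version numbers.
As decimals: 6.36 < 6.7. As versions: v6.36 > v6.7 (minor version 36 > 7).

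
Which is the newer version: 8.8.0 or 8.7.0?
8.8.0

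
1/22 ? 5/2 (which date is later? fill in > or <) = <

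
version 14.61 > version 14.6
True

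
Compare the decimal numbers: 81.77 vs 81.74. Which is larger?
81.77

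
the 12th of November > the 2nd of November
True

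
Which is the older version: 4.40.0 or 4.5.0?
4.5.0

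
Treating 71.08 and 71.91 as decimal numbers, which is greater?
71.91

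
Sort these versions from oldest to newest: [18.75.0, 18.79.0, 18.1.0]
[18.1.0, 18.75.0, 18.79.0]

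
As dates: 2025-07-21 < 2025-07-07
False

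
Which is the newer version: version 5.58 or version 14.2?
version 14.2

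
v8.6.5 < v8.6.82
True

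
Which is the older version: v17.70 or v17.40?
v17.40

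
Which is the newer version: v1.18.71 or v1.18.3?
v1.18.71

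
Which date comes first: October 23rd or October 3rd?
October 3rd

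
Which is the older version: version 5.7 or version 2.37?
version 2.37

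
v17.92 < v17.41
False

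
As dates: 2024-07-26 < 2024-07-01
False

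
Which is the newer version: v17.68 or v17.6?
v17.68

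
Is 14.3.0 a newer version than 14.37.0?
No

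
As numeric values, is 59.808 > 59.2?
True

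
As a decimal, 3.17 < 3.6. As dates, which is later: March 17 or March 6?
March 17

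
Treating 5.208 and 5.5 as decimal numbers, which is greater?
5.5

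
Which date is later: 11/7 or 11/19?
11/19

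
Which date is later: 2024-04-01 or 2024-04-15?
2024-04-15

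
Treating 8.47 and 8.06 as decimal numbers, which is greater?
8.47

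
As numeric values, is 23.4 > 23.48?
False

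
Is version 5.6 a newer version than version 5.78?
No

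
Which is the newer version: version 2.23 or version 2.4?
version 2.23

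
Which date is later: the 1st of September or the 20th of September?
the 20th of September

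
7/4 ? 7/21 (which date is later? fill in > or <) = <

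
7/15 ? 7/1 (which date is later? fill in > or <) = >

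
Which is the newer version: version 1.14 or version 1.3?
version 1.14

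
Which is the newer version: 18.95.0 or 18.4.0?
18.95.0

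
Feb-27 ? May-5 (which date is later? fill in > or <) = <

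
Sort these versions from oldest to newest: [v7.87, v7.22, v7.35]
[v7.22, v7.35, v7.87]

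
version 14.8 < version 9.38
False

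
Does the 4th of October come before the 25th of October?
Yes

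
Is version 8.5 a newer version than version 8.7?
No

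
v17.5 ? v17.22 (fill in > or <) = <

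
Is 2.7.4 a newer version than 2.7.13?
No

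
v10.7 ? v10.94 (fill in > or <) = <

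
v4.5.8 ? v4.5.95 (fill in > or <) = <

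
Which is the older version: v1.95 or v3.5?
v1.95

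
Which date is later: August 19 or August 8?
August 19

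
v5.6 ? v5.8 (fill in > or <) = <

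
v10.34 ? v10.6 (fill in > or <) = >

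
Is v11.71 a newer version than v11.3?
Yes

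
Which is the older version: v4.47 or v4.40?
v4.40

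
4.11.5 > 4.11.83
False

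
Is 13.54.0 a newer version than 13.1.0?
Yes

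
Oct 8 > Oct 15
False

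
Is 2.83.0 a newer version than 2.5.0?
Yes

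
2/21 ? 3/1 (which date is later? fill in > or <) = <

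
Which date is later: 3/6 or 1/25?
3/6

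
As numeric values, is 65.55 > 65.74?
False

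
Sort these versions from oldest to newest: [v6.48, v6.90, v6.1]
[v6.1, v6.48, v6.90]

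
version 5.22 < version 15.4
True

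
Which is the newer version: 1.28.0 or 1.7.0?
1.28.0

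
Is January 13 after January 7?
Yes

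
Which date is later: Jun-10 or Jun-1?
Jun-10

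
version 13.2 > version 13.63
False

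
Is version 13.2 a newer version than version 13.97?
No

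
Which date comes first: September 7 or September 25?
September 7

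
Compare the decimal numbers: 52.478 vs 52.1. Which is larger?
52.478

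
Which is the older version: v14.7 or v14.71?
v14.7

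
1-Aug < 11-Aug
True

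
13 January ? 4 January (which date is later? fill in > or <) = >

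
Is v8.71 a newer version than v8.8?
Yes. Version numbers are compared segment by segment as integers, not as decimals: minor version 71 > 8, so v8.71 > v8.8 (even though the decimal 8.71 < 8.8).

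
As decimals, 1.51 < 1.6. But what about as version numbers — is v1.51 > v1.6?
True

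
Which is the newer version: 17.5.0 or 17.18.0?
17.18.0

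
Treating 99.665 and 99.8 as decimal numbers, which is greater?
99.8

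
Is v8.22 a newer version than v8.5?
Yes. Version numbers are compared segment by segment as integers, not as decimals: minor version 22 > 5, so v8.22 > v8.5 (even though the decimal 8.22 < 8.5).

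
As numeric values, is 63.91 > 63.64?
True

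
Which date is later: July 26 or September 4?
September 4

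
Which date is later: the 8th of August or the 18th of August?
the 18th of August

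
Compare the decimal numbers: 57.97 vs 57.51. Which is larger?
57.97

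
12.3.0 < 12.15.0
True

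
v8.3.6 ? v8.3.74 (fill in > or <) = <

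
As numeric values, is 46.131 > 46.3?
False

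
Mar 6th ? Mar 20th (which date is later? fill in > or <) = <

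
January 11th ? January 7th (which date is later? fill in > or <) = >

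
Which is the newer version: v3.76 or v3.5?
v3.76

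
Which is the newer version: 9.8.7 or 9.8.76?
9.8.76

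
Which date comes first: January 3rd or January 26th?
January 3rd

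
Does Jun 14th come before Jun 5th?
No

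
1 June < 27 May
False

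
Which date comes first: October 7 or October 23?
October 7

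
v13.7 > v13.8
False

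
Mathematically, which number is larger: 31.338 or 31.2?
31.338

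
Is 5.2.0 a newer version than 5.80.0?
No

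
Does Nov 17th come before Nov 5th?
No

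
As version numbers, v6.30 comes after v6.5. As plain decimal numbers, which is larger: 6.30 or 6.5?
6.5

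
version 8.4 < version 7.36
False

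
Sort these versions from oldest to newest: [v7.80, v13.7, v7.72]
[v7.72, v7.80, v13.7]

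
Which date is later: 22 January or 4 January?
22 January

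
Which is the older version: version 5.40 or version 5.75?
version 5.40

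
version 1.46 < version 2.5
True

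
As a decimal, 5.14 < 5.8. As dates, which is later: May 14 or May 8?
May 14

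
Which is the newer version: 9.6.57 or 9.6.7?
9.6.57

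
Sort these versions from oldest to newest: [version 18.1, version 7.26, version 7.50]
[version 7.26, version 7.50, version 18.1]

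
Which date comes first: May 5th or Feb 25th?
Feb 25th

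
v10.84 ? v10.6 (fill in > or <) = >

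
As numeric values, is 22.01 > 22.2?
False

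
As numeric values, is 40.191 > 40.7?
False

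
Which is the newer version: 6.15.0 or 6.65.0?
6.65.0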